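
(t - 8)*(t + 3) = t^2 - 5*t - 24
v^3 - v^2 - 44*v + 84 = (v - 6)*(v - 2)*(v + 7)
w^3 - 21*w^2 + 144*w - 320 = (w - 8)^2*(w - 5)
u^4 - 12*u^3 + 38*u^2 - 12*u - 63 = (u - 7)*(u - 3)^2*(u + 1)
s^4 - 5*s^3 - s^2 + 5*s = s*(s - 5)*(s - 1)*(s + 1)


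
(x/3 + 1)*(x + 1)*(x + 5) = x^3/3 + 3*x^2 + 23*x/3 + 5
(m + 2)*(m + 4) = m^2 + 6*m + 8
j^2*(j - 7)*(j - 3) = j^4 - 10*j^3 + 21*j^2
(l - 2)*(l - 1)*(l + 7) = l^3 + 4*l^2 - 19*l + 14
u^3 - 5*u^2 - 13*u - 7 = (u - 7)*(u + 1)^2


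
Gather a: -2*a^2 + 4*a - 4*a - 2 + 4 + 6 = 8 - 2*a^2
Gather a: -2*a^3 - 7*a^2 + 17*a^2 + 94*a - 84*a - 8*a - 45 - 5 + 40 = -2*a^3 + 10*a^2 + 2*a - 10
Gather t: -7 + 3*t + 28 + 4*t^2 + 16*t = 4*t^2 + 19*t + 21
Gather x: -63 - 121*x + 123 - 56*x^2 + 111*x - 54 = -56*x^2 - 10*x + 6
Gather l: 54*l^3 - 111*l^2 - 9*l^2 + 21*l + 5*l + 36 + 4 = 54*l^3 - 120*l^2 + 26*l + 40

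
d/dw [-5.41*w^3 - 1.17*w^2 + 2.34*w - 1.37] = -16.23*w^2 - 2.34*w + 2.34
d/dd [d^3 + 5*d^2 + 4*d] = 3*d^2 + 10*d + 4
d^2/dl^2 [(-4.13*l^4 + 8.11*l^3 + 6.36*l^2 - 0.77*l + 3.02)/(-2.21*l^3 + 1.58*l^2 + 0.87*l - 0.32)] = (1.13686837721616e-13*l^8 + 2.27373675443232e-13*l^7 - 82.260982*l^6 - 54.4558679999999*l^5 - 191.450214*l^4 + 217.108768*l^3 - 17.60178*l^2 - 14.7402*l - 8.499292)/(10.793861*l^9 - 23.150634*l^8 + 3.803631*l^7 + 18.97162*l^6 - 8.201613*l^5 - 4.882746*l^4 + 2.659641*l^3 + 0.241248*l^2 - 0.267264*l + 0.032768)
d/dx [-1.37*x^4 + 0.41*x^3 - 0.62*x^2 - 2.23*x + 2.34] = -5.48*x^3 + 1.23*x^2 - 1.24*x - 2.23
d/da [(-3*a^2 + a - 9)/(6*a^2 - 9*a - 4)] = (21*a^2 + 132*a - 85)/(36*a^4 - 108*a^3 + 33*a^2 + 72*a + 16)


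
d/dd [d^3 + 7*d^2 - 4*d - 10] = 3*d^2 + 14*d - 4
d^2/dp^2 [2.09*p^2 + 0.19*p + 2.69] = 4.18000000000000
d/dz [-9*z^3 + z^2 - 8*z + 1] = -27*z^2 + 2*z - 8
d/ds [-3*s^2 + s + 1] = 1 - 6*s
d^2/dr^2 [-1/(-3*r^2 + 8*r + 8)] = 2*(9*r^2 - 24*r - 4*(3*r - 4)^2 - 24)/(-3*r^2 + 8*r + 8)^3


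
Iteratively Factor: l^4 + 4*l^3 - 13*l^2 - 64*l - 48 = (l + 1)*(l^3 + 3*l^2 - 16*l - 48) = (l + 1)*(l + 4)*(l^2 - l - 12) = (l + 1)*(l + 3)*(l + 4)*(l - 4)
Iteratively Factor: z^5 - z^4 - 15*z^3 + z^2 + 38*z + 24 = (z + 1)*(z^4 - 2*z^3 - 13*z^2 + 14*z + 24) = (z + 1)*(z + 3)*(z^3 - 5*z^2 + 2*z + 8) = (z + 1)^2*(z + 3)*(z^2 - 6*z + 8) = (z - 2)*(z + 1)^2*(z + 3)*(z - 4)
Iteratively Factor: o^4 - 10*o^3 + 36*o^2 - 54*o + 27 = (o - 3)*(o^3 - 7*o^2 + 15*o - 9) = (o - 3)*(o - 1)*(o^2 - 6*o + 9) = (o - 3)^2*(o - 1)*(o - 3)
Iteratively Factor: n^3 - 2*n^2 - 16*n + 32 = (n - 4)*(n^2 + 2*n - 8) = (n - 4)*(n + 4)*(n - 2)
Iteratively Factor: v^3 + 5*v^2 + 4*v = (v)*(v^2 + 5*v + 4) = v*(v + 4)*(v + 1)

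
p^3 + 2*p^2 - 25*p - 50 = (p - 5)*(p + 2)*(p + 5)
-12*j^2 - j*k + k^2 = (-4*j + k)*(3*j + k)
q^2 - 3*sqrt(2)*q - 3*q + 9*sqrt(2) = (q - 3)*(q - 3*sqrt(2))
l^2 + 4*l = l*(l + 4)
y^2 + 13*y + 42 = (y + 6)*(y + 7)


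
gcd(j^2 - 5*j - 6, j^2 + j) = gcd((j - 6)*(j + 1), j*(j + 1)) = j + 1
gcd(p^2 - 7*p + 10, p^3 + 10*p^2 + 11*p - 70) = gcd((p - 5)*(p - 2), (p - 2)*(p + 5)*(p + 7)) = p - 2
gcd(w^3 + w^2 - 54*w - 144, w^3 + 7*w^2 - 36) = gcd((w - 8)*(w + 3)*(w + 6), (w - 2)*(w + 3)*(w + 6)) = w^2 + 9*w + 18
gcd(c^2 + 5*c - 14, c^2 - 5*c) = 1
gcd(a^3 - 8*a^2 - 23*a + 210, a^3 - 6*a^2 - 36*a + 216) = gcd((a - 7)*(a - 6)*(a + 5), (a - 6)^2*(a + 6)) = a - 6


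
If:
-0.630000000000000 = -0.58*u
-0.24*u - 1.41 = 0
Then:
No Solution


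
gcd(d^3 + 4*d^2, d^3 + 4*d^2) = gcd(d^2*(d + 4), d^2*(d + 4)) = d^3 + 4*d^2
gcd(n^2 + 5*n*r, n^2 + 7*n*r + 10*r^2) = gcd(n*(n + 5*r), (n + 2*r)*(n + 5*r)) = n + 5*r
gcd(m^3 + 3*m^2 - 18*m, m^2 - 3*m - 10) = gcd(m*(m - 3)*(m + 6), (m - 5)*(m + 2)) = 1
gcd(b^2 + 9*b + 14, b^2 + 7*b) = b + 7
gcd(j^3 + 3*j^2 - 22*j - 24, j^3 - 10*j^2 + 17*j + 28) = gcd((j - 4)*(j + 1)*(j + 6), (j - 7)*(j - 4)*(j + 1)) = j^2 - 3*j - 4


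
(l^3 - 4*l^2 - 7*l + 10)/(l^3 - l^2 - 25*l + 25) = (l + 2)/(l + 5)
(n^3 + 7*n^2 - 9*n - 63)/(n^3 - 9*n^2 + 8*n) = (n^3 + 7*n^2 - 9*n - 63)/(n*(n^2 - 9*n + 8))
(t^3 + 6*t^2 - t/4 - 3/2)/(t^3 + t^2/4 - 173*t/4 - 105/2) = (4*t^2 - 1)/(4*t^2 - 23*t - 35)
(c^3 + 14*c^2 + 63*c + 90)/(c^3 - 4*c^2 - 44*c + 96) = (c^2 + 8*c + 15)/(c^2 - 10*c + 16)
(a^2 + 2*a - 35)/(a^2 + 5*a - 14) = (a - 5)/(a - 2)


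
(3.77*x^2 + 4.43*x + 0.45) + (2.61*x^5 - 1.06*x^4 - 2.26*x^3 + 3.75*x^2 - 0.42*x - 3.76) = 2.61*x^5 - 1.06*x^4 - 2.26*x^3 + 7.52*x^2 + 4.01*x - 3.31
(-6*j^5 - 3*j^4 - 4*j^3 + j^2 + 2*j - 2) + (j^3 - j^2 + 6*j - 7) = -6*j^5 - 3*j^4 - 3*j^3 + 8*j - 9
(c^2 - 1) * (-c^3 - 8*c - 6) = -c^5 - 7*c^3 - 6*c^2 + 8*c + 6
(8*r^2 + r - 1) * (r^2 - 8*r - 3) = 8*r^4 - 63*r^3 - 33*r^2 + 5*r + 3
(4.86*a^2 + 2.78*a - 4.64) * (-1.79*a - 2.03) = -8.6994*a^3 - 14.842*a^2 + 2.6622*a + 9.4192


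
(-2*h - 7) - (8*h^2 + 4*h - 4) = -8*h^2 - 6*h - 3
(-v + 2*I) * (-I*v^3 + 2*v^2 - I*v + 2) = I*v^4 + 5*I*v^2 + 4*I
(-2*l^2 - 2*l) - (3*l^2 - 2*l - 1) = 1 - 5*l^2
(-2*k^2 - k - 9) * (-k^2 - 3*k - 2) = 2*k^4 + 7*k^3 + 16*k^2 + 29*k + 18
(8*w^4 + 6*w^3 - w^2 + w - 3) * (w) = 8*w^5 + 6*w^4 - w^3 + w^2 - 3*w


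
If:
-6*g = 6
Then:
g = -1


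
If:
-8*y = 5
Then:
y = -5/8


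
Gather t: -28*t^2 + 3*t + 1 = -28*t^2 + 3*t + 1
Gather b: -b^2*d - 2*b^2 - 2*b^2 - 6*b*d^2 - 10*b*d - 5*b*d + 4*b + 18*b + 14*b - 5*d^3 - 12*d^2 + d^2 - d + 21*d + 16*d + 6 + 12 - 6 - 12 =b^2*(-d - 4) + b*(-6*d^2 - 15*d + 36) - 5*d^3 - 11*d^2 + 36*d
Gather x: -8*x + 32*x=24*x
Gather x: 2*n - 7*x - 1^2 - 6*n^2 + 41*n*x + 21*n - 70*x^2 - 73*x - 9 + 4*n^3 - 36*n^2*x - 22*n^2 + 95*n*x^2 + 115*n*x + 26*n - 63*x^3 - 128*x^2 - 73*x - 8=4*n^3 - 28*n^2 + 49*n - 63*x^3 + x^2*(95*n - 198) + x*(-36*n^2 + 156*n - 153) - 18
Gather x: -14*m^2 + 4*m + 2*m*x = -14*m^2 + 2*m*x + 4*m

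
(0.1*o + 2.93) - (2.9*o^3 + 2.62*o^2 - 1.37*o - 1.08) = -2.9*o^3 - 2.62*o^2 + 1.47*o + 4.01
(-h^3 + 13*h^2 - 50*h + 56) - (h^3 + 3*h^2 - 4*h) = -2*h^3 + 10*h^2 - 46*h + 56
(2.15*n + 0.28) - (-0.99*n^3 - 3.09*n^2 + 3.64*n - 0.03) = 0.99*n^3 + 3.09*n^2 - 1.49*n + 0.31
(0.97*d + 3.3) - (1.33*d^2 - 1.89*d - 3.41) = -1.33*d^2 + 2.86*d + 6.71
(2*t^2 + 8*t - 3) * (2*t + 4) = 4*t^3 + 24*t^2 + 26*t - 12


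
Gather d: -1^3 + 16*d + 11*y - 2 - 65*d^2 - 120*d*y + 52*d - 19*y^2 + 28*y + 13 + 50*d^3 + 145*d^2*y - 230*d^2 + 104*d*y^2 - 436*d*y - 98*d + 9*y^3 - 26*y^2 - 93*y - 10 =50*d^3 + d^2*(145*y - 295) + d*(104*y^2 - 556*y - 30) + 9*y^3 - 45*y^2 - 54*y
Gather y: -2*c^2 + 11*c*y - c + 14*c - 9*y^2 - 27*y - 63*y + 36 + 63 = -2*c^2 + 13*c - 9*y^2 + y*(11*c - 90) + 99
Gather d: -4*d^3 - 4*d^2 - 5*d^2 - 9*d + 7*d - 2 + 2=-4*d^3 - 9*d^2 - 2*d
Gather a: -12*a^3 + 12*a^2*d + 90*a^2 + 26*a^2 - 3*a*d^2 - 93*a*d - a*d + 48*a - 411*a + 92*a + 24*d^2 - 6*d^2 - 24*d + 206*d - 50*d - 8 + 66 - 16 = -12*a^3 + a^2*(12*d + 116) + a*(-3*d^2 - 94*d - 271) + 18*d^2 + 132*d + 42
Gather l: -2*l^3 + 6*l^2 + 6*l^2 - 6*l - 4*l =-2*l^3 + 12*l^2 - 10*l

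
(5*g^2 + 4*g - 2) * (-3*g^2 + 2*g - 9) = -15*g^4 - 2*g^3 - 31*g^2 - 40*g + 18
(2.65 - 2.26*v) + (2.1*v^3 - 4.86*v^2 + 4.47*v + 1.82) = 2.1*v^3 - 4.86*v^2 + 2.21*v + 4.47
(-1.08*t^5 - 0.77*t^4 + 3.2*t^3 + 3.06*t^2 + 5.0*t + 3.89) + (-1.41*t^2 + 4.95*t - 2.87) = -1.08*t^5 - 0.77*t^4 + 3.2*t^3 + 1.65*t^2 + 9.95*t + 1.02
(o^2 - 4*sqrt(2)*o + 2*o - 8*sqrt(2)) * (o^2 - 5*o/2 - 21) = o^4 - 4*sqrt(2)*o^3 - o^3/2 - 26*o^2 + 2*sqrt(2)*o^2 - 42*o + 104*sqrt(2)*o + 168*sqrt(2)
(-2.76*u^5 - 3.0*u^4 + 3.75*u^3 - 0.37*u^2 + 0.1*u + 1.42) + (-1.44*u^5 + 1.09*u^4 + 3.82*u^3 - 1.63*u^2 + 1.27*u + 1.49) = -4.2*u^5 - 1.91*u^4 + 7.57*u^3 - 2.0*u^2 + 1.37*u + 2.91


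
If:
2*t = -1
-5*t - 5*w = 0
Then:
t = -1/2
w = 1/2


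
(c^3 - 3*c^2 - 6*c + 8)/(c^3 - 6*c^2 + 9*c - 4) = (c + 2)/(c - 1)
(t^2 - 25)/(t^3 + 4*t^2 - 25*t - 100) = 1/(t + 4)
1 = 1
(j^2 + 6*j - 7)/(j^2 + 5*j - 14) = (j - 1)/(j - 2)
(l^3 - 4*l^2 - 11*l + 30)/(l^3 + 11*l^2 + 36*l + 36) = (l^2 - 7*l + 10)/(l^2 + 8*l + 12)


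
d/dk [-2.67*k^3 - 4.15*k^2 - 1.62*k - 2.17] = -8.01*k^2 - 8.3*k - 1.62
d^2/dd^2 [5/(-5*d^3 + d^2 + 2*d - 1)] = 10*((15*d - 1)*(5*d^3 - d^2 - 2*d + 1) - (-15*d^2 + 2*d + 2)^2)/(5*d^3 - d^2 - 2*d + 1)^3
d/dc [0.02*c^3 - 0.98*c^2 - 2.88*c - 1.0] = 0.06*c^2 - 1.96*c - 2.88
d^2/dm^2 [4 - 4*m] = 0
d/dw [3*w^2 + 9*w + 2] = 6*w + 9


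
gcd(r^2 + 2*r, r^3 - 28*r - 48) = r + 2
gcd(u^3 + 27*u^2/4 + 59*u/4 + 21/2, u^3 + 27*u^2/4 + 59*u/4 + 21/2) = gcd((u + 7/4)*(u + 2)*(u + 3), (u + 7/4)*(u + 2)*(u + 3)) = u^3 + 27*u^2/4 + 59*u/4 + 21/2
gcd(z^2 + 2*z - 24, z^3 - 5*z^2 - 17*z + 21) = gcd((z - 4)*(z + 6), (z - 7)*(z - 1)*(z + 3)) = 1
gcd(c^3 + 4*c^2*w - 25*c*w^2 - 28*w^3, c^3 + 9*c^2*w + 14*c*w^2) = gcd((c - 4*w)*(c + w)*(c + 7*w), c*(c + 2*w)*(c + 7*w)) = c + 7*w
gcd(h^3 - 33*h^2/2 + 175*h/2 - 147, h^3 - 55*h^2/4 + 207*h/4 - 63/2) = h^2 - 13*h + 42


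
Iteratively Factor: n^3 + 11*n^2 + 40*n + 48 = (n + 3)*(n^2 + 8*n + 16) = (n + 3)*(n + 4)*(n + 4)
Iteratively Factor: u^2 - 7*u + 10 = (u - 5)*(u - 2)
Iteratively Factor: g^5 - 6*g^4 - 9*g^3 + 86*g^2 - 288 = (g + 3)*(g^4 - 9*g^3 + 18*g^2 + 32*g - 96) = (g - 4)*(g + 3)*(g^3 - 5*g^2 - 2*g + 24) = (g - 4)^2*(g + 3)*(g^2 - g - 6) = (g - 4)^2*(g + 2)*(g + 3)*(g - 3)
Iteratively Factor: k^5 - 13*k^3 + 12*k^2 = (k - 1)*(k^4 + k^3 - 12*k^2) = (k - 1)*(k + 4)*(k^3 - 3*k^2) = k*(k - 1)*(k + 4)*(k^2 - 3*k) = k*(k - 3)*(k - 1)*(k + 4)*(k)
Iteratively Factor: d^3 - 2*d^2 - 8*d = (d)*(d^2 - 2*d - 8) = d*(d + 2)*(d - 4)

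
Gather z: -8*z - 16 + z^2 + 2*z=z^2 - 6*z - 16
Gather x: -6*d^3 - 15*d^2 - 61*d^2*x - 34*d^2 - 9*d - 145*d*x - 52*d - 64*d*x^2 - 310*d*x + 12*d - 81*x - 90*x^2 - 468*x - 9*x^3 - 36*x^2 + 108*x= -6*d^3 - 49*d^2 - 49*d - 9*x^3 + x^2*(-64*d - 126) + x*(-61*d^2 - 455*d - 441)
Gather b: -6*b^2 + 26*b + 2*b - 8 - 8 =-6*b^2 + 28*b - 16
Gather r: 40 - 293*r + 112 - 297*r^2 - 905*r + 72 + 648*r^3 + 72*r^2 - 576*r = 648*r^3 - 225*r^2 - 1774*r + 224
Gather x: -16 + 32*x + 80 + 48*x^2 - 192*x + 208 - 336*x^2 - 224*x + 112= -288*x^2 - 384*x + 384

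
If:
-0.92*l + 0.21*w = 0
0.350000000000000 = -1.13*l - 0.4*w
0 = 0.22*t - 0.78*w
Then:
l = -0.12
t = -1.89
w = -0.53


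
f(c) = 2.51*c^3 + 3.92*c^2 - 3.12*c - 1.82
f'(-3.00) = 41.13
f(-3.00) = -24.95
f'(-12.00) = 987.12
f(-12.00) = -3737.18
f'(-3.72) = 71.92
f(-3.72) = -65.18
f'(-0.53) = -5.16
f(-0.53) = 0.56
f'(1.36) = 21.47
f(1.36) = 7.50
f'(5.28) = 248.20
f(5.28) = 460.46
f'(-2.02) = 11.77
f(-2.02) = -0.21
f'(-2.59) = 27.09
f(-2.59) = -11.05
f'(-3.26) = 51.35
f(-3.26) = -36.95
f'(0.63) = 4.81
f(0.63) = -1.60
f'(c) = 7.53*c^2 + 7.84*c - 3.12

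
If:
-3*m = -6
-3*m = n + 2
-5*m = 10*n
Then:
No Solution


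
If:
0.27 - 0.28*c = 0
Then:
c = 0.96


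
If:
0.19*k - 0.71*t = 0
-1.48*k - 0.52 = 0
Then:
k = -0.35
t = -0.09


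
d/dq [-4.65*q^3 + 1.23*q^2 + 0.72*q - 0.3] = -13.95*q^2 + 2.46*q + 0.72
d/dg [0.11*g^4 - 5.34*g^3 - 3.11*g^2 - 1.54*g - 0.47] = 0.44*g^3 - 16.02*g^2 - 6.22*g - 1.54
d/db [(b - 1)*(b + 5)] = 2*b + 4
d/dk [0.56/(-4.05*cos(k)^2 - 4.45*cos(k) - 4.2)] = -(4.536*cos(k) + 2.492)*sin(k)/(4.05*cos(k)^2 + 4.45*cos(k) + 4.2)^2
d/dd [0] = 0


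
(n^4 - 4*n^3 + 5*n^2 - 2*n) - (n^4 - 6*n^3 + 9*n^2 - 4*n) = 2*n^3 - 4*n^2 + 2*n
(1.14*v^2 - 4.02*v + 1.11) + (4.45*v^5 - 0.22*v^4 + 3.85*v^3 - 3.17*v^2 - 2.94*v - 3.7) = 4.45*v^5 - 0.22*v^4 + 3.85*v^3 - 2.03*v^2 - 6.96*v - 2.59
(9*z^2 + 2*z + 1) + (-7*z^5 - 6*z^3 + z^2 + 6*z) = -7*z^5 - 6*z^3 + 10*z^2 + 8*z + 1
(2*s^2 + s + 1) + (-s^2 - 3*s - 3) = s^2 - 2*s - 2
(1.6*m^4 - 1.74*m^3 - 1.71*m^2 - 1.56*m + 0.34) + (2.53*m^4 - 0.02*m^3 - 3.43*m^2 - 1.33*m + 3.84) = 4.13*m^4 - 1.76*m^3 - 5.14*m^2 - 2.89*m + 4.18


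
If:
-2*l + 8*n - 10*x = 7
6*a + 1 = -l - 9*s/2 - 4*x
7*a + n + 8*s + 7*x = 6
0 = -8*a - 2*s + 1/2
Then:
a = 29*x/88 - 117/704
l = -x/22 - 725/176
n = 109*x/88 - 109/704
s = 161/176 - 29*x/22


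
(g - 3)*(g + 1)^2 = g^3 - g^2 - 5*g - 3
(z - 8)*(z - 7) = z^2 - 15*z + 56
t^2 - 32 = (t - 4*sqrt(2))*(t + 4*sqrt(2))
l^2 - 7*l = l*(l - 7)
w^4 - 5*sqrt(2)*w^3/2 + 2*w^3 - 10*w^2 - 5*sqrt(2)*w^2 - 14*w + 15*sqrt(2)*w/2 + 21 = (w - 1)*(w + 3)*(w - 7*sqrt(2)/2)*(w + sqrt(2))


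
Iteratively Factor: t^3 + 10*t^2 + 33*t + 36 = (t + 4)*(t^2 + 6*t + 9) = (t + 3)*(t + 4)*(t + 3)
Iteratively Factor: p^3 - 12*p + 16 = (p - 2)*(p^2 + 2*p - 8) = (p - 2)^2*(p + 4)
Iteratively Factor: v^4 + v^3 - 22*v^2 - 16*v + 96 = (v + 4)*(v^3 - 3*v^2 - 10*v + 24) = (v - 4)*(v + 4)*(v^2 + v - 6) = (v - 4)*(v + 3)*(v + 4)*(v - 2)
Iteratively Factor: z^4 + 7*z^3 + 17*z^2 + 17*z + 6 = (z + 3)*(z^3 + 4*z^2 + 5*z + 2) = (z + 2)*(z + 3)*(z^2 + 2*z + 1) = (z + 1)*(z + 2)*(z + 3)*(z + 1)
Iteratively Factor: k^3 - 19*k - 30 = (k + 2)*(k^2 - 2*k - 15) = (k - 5)*(k + 2)*(k + 3)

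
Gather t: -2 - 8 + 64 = 54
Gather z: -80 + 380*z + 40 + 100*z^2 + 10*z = 100*z^2 + 390*z - 40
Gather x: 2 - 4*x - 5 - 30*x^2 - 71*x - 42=-30*x^2 - 75*x - 45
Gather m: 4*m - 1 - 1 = 4*m - 2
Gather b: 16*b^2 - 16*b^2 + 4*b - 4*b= 0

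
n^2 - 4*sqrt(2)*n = n*(n - 4*sqrt(2))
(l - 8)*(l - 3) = l^2 - 11*l + 24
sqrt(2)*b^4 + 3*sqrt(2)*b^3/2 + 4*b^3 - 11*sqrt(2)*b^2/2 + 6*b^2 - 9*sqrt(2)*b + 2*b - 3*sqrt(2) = (b + 1/2)*(b - sqrt(2))*(b + 3*sqrt(2))*(sqrt(2)*b + sqrt(2))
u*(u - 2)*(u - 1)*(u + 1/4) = u^4 - 11*u^3/4 + 5*u^2/4 + u/2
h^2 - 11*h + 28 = (h - 7)*(h - 4)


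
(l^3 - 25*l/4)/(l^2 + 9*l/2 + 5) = l*(2*l - 5)/(2*(l + 2))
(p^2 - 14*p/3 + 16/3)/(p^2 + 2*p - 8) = (p - 8/3)/(p + 4)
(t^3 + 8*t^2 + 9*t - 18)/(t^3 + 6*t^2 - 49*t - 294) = (t^2 + 2*t - 3)/(t^2 - 49)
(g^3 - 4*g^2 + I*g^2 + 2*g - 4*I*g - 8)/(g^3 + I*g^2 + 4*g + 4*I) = (g^2 - g*(4 + I) + 4*I)/(g^2 - I*g + 2)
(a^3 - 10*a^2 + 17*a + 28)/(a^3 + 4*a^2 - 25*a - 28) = (a - 7)/(a + 7)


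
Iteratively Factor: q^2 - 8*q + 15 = (q - 3)*(q - 5)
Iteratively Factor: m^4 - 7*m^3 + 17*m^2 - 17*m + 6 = (m - 1)*(m^3 - 6*m^2 + 11*m - 6) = (m - 3)*(m - 1)*(m^2 - 3*m + 2) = (m - 3)*(m - 1)^2*(m - 2)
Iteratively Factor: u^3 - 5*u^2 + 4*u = (u - 1)*(u^2 - 4*u) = (u - 4)*(u - 1)*(u)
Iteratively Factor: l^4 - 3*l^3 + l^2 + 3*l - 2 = (l + 1)*(l^3 - 4*l^2 + 5*l - 2) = (l - 1)*(l + 1)*(l^2 - 3*l + 2) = (l - 1)^2*(l + 1)*(l - 2)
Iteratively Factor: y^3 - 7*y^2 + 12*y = (y - 3)*(y^2 - 4*y) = (y - 4)*(y - 3)*(y)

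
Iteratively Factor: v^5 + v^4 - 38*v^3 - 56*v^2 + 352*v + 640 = (v + 2)*(v^4 - v^3 - 36*v^2 + 16*v + 320) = (v + 2)*(v + 4)*(v^3 - 5*v^2 - 16*v + 80) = (v + 2)*(v + 4)^2*(v^2 - 9*v + 20) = (v - 4)*(v + 2)*(v + 4)^2*(v - 5)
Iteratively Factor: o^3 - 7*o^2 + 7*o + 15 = (o + 1)*(o^2 - 8*o + 15) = (o - 3)*(o + 1)*(o - 5)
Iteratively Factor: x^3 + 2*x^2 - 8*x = (x + 4)*(x^2 - 2*x) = x*(x + 4)*(x - 2)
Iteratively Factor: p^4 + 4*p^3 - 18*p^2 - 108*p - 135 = (p + 3)*(p^3 + p^2 - 21*p - 45) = (p - 5)*(p + 3)*(p^2 + 6*p + 9) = (p - 5)*(p + 3)^2*(p + 3)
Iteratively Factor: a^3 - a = (a + 1)*(a^2 - a) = a*(a + 1)*(a - 1)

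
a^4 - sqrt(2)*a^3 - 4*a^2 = a^2*(a - 2*sqrt(2))*(a + sqrt(2))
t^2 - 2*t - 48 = (t - 8)*(t + 6)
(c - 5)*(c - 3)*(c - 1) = c^3 - 9*c^2 + 23*c - 15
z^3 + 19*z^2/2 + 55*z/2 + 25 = (z + 2)*(z + 5/2)*(z + 5)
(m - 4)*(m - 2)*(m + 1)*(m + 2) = m^4 - 3*m^3 - 8*m^2 + 12*m + 16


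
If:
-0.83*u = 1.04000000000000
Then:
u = -1.25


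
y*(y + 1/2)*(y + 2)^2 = y^4 + 9*y^3/2 + 6*y^2 + 2*y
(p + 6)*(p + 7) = p^2 + 13*p + 42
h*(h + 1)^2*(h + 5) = h^4 + 7*h^3 + 11*h^2 + 5*h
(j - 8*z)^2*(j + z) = j^3 - 15*j^2*z + 48*j*z^2 + 64*z^3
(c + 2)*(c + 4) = c^2 + 6*c + 8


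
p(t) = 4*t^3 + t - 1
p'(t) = 12*t^2 + 1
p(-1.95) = -32.61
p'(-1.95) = 46.63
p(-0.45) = -1.81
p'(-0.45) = 3.43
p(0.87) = 2.50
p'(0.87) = 10.08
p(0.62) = 0.57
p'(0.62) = 5.61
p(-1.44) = -14.38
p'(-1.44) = 25.88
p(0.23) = -0.72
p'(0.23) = 1.63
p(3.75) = 213.69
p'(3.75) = 169.75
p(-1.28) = -10.67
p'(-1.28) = 20.66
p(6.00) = 869.00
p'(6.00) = 433.00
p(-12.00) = -6925.00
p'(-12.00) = 1729.00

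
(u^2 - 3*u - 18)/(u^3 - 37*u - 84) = (u - 6)/(u^2 - 3*u - 28)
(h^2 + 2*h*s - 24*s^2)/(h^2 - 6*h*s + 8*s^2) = (-h - 6*s)/(-h + 2*s)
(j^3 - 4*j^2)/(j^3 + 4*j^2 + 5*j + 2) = j^2*(j - 4)/(j^3 + 4*j^2 + 5*j + 2)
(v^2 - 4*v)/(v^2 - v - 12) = v/(v + 3)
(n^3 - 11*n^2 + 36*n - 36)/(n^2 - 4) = (n^2 - 9*n + 18)/(n + 2)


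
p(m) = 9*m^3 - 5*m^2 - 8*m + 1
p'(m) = 27*m^2 - 10*m - 8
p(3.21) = 221.48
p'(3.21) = 238.11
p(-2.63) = -176.27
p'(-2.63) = 205.06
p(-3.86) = -560.23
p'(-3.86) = 432.89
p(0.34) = -1.94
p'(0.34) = -8.28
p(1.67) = 15.61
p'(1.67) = 50.60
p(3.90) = 427.62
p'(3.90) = 363.67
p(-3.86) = -560.23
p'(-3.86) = 432.89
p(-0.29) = 2.68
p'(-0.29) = -2.83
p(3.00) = 175.00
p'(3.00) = 205.00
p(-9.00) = -6893.00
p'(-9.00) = 2269.00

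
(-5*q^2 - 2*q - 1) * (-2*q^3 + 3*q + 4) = 10*q^5 + 4*q^4 - 13*q^3 - 26*q^2 - 11*q - 4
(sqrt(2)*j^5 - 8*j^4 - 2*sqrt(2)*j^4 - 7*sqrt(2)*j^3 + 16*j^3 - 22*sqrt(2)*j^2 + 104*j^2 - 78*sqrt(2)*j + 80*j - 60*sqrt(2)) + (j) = sqrt(2)*j^5 - 8*j^4 - 2*sqrt(2)*j^4 - 7*sqrt(2)*j^3 + 16*j^3 - 22*sqrt(2)*j^2 + 104*j^2 - 78*sqrt(2)*j + 81*j - 60*sqrt(2)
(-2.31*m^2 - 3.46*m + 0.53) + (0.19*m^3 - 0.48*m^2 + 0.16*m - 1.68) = 0.19*m^3 - 2.79*m^2 - 3.3*m - 1.15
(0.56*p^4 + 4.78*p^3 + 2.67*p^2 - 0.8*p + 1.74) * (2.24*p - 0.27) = 1.2544*p^5 + 10.556*p^4 + 4.6902*p^3 - 2.5129*p^2 + 4.1136*p - 0.4698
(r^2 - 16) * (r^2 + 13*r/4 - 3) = r^4 + 13*r^3/4 - 19*r^2 - 52*r + 48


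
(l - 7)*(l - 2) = l^2 - 9*l + 14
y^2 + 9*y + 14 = (y + 2)*(y + 7)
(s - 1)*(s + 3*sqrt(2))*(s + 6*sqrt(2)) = s^3 - s^2 + 9*sqrt(2)*s^2 - 9*sqrt(2)*s + 36*s - 36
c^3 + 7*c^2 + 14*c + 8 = (c + 1)*(c + 2)*(c + 4)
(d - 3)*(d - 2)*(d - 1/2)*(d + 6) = d^4 + d^3/2 - 49*d^2/2 + 48*d - 18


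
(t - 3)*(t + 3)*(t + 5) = t^3 + 5*t^2 - 9*t - 45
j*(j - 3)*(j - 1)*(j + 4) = j^4 - 13*j^2 + 12*j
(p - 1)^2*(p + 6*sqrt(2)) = p^3 - 2*p^2 + 6*sqrt(2)*p^2 - 12*sqrt(2)*p + p + 6*sqrt(2)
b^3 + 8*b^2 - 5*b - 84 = (b - 3)*(b + 4)*(b + 7)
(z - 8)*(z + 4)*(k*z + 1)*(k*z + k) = k^2*z^4 - 3*k^2*z^3 - 36*k^2*z^2 - 32*k^2*z + k*z^3 - 3*k*z^2 - 36*k*z - 32*k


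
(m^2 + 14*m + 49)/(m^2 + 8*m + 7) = (m + 7)/(m + 1)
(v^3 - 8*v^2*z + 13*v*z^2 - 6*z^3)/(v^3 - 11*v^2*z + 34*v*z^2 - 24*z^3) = (-v + z)/(-v + 4*z)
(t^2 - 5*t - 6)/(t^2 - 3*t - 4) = (t - 6)/(t - 4)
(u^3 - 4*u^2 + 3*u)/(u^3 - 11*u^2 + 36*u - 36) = u*(u - 1)/(u^2 - 8*u + 12)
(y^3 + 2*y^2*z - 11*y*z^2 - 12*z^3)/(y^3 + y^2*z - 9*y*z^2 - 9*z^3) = (y + 4*z)/(y + 3*z)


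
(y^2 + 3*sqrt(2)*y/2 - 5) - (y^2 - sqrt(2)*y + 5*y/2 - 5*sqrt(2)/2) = -5*y/2 + 5*sqrt(2)*y/2 - 5 + 5*sqrt(2)/2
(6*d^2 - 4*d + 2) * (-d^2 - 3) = -6*d^4 + 4*d^3 - 20*d^2 + 12*d - 6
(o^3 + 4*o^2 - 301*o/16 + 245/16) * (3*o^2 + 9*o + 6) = 3*o^5 + 21*o^4 - 231*o^3/16 - 795*o^2/8 + 399*o/16 + 735/8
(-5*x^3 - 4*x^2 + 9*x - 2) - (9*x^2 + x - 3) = -5*x^3 - 13*x^2 + 8*x + 1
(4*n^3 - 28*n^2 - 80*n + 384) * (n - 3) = 4*n^4 - 40*n^3 + 4*n^2 + 624*n - 1152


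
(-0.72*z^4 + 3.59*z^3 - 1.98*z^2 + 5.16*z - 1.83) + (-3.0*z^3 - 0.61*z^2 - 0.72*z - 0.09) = -0.72*z^4 + 0.59*z^3 - 2.59*z^2 + 4.44*z - 1.92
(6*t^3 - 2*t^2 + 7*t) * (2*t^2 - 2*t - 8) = 12*t^5 - 16*t^4 - 30*t^3 + 2*t^2 - 56*t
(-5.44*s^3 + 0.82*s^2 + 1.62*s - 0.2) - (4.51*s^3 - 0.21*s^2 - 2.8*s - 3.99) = -9.95*s^3 + 1.03*s^2 + 4.42*s + 3.79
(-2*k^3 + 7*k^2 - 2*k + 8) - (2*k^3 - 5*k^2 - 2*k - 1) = -4*k^3 + 12*k^2 + 9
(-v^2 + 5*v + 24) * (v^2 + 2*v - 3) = -v^4 + 3*v^3 + 37*v^2 + 33*v - 72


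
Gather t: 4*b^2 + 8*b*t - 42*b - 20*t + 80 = 4*b^2 - 42*b + t*(8*b - 20) + 80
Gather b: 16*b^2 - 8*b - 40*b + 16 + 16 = 16*b^2 - 48*b + 32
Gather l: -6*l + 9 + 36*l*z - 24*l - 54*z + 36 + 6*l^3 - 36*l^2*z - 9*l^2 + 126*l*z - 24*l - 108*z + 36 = 6*l^3 + l^2*(-36*z - 9) + l*(162*z - 54) - 162*z + 81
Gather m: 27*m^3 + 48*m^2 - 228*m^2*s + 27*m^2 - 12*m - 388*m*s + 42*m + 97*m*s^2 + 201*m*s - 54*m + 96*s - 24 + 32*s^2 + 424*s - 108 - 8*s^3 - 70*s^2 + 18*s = 27*m^3 + m^2*(75 - 228*s) + m*(97*s^2 - 187*s - 24) - 8*s^3 - 38*s^2 + 538*s - 132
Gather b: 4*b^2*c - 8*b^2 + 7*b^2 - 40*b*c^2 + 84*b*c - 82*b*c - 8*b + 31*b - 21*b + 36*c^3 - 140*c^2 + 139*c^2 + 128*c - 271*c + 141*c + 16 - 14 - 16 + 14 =b^2*(4*c - 1) + b*(-40*c^2 + 2*c + 2) + 36*c^3 - c^2 - 2*c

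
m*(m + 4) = m^2 + 4*m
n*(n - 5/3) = n^2 - 5*n/3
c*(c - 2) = c^2 - 2*c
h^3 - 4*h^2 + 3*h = h*(h - 3)*(h - 1)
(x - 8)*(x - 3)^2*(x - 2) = x^4 - 16*x^3 + 85*x^2 - 186*x + 144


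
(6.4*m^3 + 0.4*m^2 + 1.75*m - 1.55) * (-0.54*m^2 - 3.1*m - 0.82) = -3.456*m^5 - 20.056*m^4 - 7.433*m^3 - 4.916*m^2 + 3.37*m + 1.271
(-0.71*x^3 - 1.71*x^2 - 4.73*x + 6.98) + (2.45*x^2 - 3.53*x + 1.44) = -0.71*x^3 + 0.74*x^2 - 8.26*x + 8.42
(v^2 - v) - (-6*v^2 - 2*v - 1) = 7*v^2 + v + 1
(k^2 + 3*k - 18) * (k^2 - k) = k^4 + 2*k^3 - 21*k^2 + 18*k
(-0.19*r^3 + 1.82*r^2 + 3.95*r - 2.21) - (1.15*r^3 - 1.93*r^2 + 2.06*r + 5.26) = -1.34*r^3 + 3.75*r^2 + 1.89*r - 7.47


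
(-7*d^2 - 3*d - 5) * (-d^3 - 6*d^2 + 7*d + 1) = 7*d^5 + 45*d^4 - 26*d^3 + 2*d^2 - 38*d - 5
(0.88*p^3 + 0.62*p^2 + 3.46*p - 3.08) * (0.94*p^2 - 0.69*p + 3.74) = 0.8272*p^5 - 0.0244*p^4 + 6.1158*p^3 - 2.9638*p^2 + 15.0656*p - 11.5192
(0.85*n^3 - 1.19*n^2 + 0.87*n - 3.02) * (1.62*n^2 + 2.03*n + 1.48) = 1.377*n^5 - 0.2023*n^4 + 0.2517*n^3 - 4.8875*n^2 - 4.843*n - 4.4696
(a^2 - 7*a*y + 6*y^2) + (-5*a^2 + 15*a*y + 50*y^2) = -4*a^2 + 8*a*y + 56*y^2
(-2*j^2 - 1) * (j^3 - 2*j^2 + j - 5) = -2*j^5 + 4*j^4 - 3*j^3 + 12*j^2 - j + 5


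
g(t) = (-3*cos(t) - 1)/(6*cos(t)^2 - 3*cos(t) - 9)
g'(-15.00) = 1.55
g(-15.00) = -0.39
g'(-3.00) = 187.89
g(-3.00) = -13.18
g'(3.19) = 4701.81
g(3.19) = -113.68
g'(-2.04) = 0.48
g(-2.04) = -0.06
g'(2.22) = -0.75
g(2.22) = -0.16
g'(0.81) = -0.44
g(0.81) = 0.37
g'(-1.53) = 0.30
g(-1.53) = 0.12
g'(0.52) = -0.47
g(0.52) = 0.51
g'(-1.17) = 0.34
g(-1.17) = 0.23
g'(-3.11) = 16913.77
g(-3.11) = -267.05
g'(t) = (12*sin(t)*cos(t) - 3*sin(t))*(-3*cos(t) - 1)/(6*cos(t)^2 - 3*cos(t) - 9)^2 + 3*sin(t)/(6*cos(t)^2 - 3*cos(t) - 9)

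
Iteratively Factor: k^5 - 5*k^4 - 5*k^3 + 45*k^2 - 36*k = (k + 3)*(k^4 - 8*k^3 + 19*k^2 - 12*k) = (k - 3)*(k + 3)*(k^3 - 5*k^2 + 4*k) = (k - 3)*(k - 1)*(k + 3)*(k^2 - 4*k) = (k - 4)*(k - 3)*(k - 1)*(k + 3)*(k)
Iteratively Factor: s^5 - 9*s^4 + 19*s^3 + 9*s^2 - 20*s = (s - 1)*(s^4 - 8*s^3 + 11*s^2 + 20*s) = (s - 4)*(s - 1)*(s^3 - 4*s^2 - 5*s) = s*(s - 4)*(s - 1)*(s^2 - 4*s - 5) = s*(s - 4)*(s - 1)*(s + 1)*(s - 5)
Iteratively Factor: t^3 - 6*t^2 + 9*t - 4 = (t - 1)*(t^2 - 5*t + 4) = (t - 1)^2*(t - 4)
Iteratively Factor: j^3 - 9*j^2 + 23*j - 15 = (j - 3)*(j^2 - 6*j + 5) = (j - 3)*(j - 1)*(j - 5)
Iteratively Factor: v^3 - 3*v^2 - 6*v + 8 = (v - 4)*(v^2 + v - 2) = (v - 4)*(v + 2)*(v - 1)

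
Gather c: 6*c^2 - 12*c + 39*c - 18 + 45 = 6*c^2 + 27*c + 27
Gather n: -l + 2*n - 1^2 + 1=-l + 2*n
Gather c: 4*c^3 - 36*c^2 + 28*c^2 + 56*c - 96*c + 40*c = 4*c^3 - 8*c^2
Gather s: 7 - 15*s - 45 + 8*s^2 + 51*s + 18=8*s^2 + 36*s - 20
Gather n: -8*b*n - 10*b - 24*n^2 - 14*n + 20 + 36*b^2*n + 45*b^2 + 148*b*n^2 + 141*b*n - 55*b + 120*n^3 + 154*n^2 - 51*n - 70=45*b^2 - 65*b + 120*n^3 + n^2*(148*b + 130) + n*(36*b^2 + 133*b - 65) - 50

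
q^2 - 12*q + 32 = (q - 8)*(q - 4)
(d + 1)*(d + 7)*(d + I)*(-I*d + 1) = -I*d^4 + 2*d^3 - 8*I*d^3 + 16*d^2 - 6*I*d^2 + 14*d + 8*I*d + 7*I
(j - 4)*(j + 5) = j^2 + j - 20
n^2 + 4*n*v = n*(n + 4*v)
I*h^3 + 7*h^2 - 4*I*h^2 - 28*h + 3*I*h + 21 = (h - 3)*(h - 7*I)*(I*h - I)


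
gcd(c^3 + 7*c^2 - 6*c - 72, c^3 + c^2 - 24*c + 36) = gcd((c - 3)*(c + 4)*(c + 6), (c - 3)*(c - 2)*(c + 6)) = c^2 + 3*c - 18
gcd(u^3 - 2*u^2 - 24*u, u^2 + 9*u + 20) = u + 4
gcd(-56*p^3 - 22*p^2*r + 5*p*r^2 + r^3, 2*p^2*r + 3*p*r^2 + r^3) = 2*p + r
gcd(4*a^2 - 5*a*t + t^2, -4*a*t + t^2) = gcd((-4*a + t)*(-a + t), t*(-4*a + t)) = -4*a + t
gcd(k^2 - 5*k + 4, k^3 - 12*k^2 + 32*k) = k - 4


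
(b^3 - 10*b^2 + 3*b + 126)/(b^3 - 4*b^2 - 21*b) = (b - 6)/b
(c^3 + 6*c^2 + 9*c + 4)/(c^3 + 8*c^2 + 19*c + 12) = (c + 1)/(c + 3)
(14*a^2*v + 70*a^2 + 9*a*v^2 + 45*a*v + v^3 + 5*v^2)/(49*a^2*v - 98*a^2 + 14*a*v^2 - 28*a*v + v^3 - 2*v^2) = (2*a*v + 10*a + v^2 + 5*v)/(7*a*v - 14*a + v^2 - 2*v)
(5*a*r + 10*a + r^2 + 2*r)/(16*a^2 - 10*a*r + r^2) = (5*a*r + 10*a + r^2 + 2*r)/(16*a^2 - 10*a*r + r^2)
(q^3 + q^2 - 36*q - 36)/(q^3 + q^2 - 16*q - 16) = (q^2 - 36)/(q^2 - 16)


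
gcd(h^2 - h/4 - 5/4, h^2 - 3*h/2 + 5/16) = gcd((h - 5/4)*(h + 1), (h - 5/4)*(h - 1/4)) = h - 5/4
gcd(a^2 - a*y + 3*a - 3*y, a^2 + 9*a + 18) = a + 3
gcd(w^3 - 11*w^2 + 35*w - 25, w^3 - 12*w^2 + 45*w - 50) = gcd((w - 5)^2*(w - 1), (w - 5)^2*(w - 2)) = w^2 - 10*w + 25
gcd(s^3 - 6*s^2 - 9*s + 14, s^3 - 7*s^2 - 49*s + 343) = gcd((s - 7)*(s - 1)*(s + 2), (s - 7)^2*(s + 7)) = s - 7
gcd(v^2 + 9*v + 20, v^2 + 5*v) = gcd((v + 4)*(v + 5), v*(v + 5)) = v + 5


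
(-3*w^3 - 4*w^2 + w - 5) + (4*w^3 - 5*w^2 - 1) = w^3 - 9*w^2 + w - 6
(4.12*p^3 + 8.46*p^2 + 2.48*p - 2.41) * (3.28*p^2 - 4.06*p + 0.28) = 13.5136*p^5 + 11.0216*p^4 - 25.0596*p^3 - 15.6048*p^2 + 10.479*p - 0.6748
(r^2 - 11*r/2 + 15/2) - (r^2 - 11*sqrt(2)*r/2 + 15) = -11*r/2 + 11*sqrt(2)*r/2 - 15/2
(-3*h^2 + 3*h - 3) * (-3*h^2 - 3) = 9*h^4 - 9*h^3 + 18*h^2 - 9*h + 9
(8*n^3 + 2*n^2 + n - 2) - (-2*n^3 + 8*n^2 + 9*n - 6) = 10*n^3 - 6*n^2 - 8*n + 4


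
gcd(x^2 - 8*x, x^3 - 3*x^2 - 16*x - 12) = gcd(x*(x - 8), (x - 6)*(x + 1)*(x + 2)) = 1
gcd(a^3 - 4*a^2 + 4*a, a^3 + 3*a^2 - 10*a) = a^2 - 2*a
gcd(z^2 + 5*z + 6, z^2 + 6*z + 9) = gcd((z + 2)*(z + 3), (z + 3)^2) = z + 3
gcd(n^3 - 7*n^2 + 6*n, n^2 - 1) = n - 1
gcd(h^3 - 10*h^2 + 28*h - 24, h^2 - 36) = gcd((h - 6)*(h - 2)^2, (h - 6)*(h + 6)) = h - 6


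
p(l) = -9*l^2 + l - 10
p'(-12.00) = 217.00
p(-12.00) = -1318.00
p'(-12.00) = 217.00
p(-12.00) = -1318.00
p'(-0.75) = 14.50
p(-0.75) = -15.81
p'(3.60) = -63.80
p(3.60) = -123.04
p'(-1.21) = 22.78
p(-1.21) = -24.39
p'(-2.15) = 39.70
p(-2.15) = -53.75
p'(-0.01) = 1.18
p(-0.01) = -10.01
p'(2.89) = -51.02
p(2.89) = -82.28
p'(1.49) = -25.82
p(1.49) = -28.49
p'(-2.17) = 40.06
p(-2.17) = -54.55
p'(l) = 1 - 18*l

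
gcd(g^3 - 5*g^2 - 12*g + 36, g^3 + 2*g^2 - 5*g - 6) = g^2 + g - 6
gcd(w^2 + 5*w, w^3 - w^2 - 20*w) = w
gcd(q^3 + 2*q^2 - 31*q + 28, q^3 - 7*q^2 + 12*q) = q - 4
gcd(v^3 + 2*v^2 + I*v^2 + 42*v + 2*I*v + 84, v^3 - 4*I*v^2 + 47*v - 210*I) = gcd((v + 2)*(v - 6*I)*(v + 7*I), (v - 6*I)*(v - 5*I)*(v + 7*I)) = v^2 + I*v + 42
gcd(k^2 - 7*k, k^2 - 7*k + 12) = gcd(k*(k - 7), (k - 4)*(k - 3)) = 1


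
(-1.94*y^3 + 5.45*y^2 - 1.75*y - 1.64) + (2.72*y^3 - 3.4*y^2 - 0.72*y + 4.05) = 0.78*y^3 + 2.05*y^2 - 2.47*y + 2.41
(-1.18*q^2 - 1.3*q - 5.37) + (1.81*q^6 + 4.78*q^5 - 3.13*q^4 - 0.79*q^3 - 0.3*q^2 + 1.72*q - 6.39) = 1.81*q^6 + 4.78*q^5 - 3.13*q^4 - 0.79*q^3 - 1.48*q^2 + 0.42*q - 11.76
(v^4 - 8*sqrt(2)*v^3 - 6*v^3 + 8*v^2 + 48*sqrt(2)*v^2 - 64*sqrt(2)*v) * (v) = v^5 - 8*sqrt(2)*v^4 - 6*v^4 + 8*v^3 + 48*sqrt(2)*v^3 - 64*sqrt(2)*v^2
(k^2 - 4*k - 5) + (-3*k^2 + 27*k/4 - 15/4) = -2*k^2 + 11*k/4 - 35/4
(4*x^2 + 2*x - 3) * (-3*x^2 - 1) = -12*x^4 - 6*x^3 + 5*x^2 - 2*x + 3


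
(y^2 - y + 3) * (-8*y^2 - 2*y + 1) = -8*y^4 + 6*y^3 - 21*y^2 - 7*y + 3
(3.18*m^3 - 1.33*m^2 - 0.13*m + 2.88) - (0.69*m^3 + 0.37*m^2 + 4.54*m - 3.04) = 2.49*m^3 - 1.7*m^2 - 4.67*m + 5.92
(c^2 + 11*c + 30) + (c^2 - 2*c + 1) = 2*c^2 + 9*c + 31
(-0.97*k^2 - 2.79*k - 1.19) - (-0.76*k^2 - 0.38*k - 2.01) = -0.21*k^2 - 2.41*k + 0.82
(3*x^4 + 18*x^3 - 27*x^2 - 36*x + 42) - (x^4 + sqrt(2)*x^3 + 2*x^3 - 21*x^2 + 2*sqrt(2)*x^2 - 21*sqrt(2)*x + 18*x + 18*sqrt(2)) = 2*x^4 - sqrt(2)*x^3 + 16*x^3 - 6*x^2 - 2*sqrt(2)*x^2 - 54*x + 21*sqrt(2)*x - 18*sqrt(2) + 42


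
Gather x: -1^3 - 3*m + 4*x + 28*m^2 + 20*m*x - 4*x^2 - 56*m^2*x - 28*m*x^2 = 28*m^2 - 3*m + x^2*(-28*m - 4) + x*(-56*m^2 + 20*m + 4) - 1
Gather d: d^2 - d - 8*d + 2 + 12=d^2 - 9*d + 14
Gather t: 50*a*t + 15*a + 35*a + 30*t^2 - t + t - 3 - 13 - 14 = 50*a*t + 50*a + 30*t^2 - 30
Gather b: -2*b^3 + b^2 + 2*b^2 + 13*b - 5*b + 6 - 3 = -2*b^3 + 3*b^2 + 8*b + 3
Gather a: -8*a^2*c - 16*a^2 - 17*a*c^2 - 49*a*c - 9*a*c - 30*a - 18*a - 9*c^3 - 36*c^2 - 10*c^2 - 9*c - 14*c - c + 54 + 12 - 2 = a^2*(-8*c - 16) + a*(-17*c^2 - 58*c - 48) - 9*c^3 - 46*c^2 - 24*c + 64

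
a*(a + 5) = a^2 + 5*a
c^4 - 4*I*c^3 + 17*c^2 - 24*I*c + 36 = (c - 6*I)*(c - 2*I)*(c + I)*(c + 3*I)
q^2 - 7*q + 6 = (q - 6)*(q - 1)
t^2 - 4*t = t*(t - 4)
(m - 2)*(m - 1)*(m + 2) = m^3 - m^2 - 4*m + 4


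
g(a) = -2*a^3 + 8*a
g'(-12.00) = -856.00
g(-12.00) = 3360.00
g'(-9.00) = -478.00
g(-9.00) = 1386.00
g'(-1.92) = -14.12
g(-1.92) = -1.20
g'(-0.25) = 7.62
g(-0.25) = -1.97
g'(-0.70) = 5.06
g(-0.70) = -4.91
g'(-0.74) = 4.71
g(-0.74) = -5.11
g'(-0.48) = 6.62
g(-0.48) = -3.62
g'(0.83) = 3.87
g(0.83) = 5.50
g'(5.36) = -164.38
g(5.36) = -265.10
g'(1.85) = -12.54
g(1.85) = 2.14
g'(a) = 8 - 6*a^2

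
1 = 1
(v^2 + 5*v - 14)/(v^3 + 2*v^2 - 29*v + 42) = 1/(v - 3)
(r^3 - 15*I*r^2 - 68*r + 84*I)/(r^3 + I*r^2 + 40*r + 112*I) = (r^2 - 8*I*r - 12)/(r^2 + 8*I*r - 16)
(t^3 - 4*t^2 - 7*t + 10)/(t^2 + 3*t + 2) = (t^2 - 6*t + 5)/(t + 1)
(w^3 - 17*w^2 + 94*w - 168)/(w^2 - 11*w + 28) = w - 6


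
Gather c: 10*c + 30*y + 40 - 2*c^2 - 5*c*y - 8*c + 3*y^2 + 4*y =-2*c^2 + c*(2 - 5*y) + 3*y^2 + 34*y + 40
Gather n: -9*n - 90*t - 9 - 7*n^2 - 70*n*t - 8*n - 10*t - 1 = -7*n^2 + n*(-70*t - 17) - 100*t - 10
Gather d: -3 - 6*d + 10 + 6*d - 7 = 0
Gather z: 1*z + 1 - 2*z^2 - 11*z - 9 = -2*z^2 - 10*z - 8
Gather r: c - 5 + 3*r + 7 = c + 3*r + 2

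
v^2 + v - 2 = (v - 1)*(v + 2)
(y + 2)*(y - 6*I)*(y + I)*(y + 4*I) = y^4 + 2*y^3 - I*y^3 + 26*y^2 - 2*I*y^2 + 52*y + 24*I*y + 48*I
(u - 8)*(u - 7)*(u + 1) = u^3 - 14*u^2 + 41*u + 56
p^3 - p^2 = p^2*(p - 1)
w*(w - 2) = w^2 - 2*w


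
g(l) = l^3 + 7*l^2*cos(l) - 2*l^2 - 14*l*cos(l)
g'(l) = -7*l^2*sin(l) + 3*l^2 + 14*l*sin(l) + 14*l*cos(l) - 4*l - 14*cos(l)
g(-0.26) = 3.82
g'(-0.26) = -14.75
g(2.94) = -10.83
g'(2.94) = -16.31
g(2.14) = -0.49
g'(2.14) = -5.19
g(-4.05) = -204.72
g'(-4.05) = -26.36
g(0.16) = -2.08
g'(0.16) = -11.84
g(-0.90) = 9.01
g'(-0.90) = 3.81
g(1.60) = -0.89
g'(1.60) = 5.51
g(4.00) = -4.60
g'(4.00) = 46.93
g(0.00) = 0.00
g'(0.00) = -14.00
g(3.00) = -11.79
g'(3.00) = -15.68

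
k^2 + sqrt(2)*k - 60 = (k - 5*sqrt(2))*(k + 6*sqrt(2))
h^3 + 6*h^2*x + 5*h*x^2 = h*(h + x)*(h + 5*x)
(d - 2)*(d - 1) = d^2 - 3*d + 2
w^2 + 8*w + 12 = (w + 2)*(w + 6)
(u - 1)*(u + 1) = u^2 - 1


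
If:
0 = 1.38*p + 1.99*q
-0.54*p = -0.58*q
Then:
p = 0.00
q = 0.00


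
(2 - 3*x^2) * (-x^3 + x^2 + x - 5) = 3*x^5 - 3*x^4 - 5*x^3 + 17*x^2 + 2*x - 10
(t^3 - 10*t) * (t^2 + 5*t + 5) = t^5 + 5*t^4 - 5*t^3 - 50*t^2 - 50*t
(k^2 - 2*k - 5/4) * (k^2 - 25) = k^4 - 2*k^3 - 105*k^2/4 + 50*k + 125/4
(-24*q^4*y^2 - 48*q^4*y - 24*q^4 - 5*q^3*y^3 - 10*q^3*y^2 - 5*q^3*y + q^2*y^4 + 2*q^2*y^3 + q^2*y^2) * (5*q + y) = -120*q^5*y^2 - 240*q^5*y - 120*q^5 - 49*q^4*y^3 - 98*q^4*y^2 - 49*q^4*y + q^2*y^5 + 2*q^2*y^4 + q^2*y^3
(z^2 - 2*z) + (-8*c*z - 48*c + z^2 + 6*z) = -8*c*z - 48*c + 2*z^2 + 4*z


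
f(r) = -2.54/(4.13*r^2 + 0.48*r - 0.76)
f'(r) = -2.54*(-8.26*r - 0.48)/(4.13*r^2 + 0.48*r - 0.76)^2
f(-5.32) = -0.02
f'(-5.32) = -0.01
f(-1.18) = -0.57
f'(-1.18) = -1.20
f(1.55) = -0.26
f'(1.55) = 0.34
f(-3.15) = -0.07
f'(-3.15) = -0.04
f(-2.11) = -0.15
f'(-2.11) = -0.16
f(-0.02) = 3.31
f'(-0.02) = 1.36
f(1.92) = -0.17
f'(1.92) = 0.18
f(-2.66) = -0.09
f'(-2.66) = -0.07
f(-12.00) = -0.00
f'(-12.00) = -0.00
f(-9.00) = -0.01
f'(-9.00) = -0.00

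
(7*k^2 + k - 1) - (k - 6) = 7*k^2 + 5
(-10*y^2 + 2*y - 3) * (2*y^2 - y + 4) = -20*y^4 + 14*y^3 - 48*y^2 + 11*y - 12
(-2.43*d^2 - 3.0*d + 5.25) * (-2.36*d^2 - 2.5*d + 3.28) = 5.7348*d^4 + 13.155*d^3 - 12.8604*d^2 - 22.965*d + 17.22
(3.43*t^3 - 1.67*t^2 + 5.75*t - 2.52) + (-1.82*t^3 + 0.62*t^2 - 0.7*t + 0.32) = 1.61*t^3 - 1.05*t^2 + 5.05*t - 2.2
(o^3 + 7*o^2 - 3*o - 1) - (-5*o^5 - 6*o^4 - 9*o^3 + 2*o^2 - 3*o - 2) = 5*o^5 + 6*o^4 + 10*o^3 + 5*o^2 + 1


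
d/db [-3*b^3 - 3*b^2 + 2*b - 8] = -9*b^2 - 6*b + 2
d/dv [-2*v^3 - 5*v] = -6*v^2 - 5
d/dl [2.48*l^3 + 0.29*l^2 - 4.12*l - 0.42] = 7.44*l^2 + 0.58*l - 4.12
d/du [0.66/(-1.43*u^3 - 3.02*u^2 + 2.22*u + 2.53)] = (2.8314*u^2 + 3.9864*u - 1.4652)/(1.43*u^3 + 3.02*u^2 - 2.22*u - 2.53)^2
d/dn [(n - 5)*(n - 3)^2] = (n - 3)*(3*n - 13)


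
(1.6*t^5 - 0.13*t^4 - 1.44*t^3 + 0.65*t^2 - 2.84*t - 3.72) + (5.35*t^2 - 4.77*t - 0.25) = 1.6*t^5 - 0.13*t^4 - 1.44*t^3 + 6.0*t^2 - 7.61*t - 3.97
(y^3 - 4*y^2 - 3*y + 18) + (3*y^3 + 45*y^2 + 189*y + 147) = 4*y^3 + 41*y^2 + 186*y + 165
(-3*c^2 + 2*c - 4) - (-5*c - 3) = -3*c^2 + 7*c - 1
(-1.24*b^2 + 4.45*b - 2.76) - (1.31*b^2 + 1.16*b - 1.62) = -2.55*b^2 + 3.29*b - 1.14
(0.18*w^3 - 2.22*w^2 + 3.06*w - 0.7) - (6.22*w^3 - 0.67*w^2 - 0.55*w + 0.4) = -6.04*w^3 - 1.55*w^2 + 3.61*w - 1.1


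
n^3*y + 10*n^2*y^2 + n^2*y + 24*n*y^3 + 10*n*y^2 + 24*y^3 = (n + 4*y)*(n + 6*y)*(n*y + y)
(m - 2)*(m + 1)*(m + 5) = m^3 + 4*m^2 - 7*m - 10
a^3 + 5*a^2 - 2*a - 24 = (a - 2)*(a + 3)*(a + 4)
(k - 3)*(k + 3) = k^2 - 9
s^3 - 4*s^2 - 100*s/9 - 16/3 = (s - 6)*(s + 2/3)*(s + 4/3)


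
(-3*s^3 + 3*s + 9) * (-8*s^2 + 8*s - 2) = 24*s^5 - 24*s^4 - 18*s^3 - 48*s^2 + 66*s - 18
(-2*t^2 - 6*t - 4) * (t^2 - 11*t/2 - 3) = -2*t^4 + 5*t^3 + 35*t^2 + 40*t + 12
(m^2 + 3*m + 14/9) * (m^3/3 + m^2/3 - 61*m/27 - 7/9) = m^5/3 + 4*m^4/3 - 20*m^3/27 - 190*m^2/27 - 1421*m/243 - 98/81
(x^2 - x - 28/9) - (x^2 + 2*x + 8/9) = -3*x - 4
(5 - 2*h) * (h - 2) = -2*h^2 + 9*h - 10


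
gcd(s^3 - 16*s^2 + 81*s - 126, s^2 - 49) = s - 7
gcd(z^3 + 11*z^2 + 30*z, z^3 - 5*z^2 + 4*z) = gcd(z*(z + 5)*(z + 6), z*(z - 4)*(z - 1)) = z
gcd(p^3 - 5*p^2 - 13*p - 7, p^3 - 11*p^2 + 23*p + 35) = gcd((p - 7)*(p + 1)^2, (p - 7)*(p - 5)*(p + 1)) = p^2 - 6*p - 7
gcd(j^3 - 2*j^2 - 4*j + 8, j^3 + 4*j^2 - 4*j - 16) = j^2 - 4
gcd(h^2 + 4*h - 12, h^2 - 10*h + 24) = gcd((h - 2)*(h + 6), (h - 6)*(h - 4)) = 1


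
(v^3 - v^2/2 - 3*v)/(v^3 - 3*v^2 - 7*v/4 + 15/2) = 2*v/(2*v - 5)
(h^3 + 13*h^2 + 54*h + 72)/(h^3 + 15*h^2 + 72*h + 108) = (h + 4)/(h + 6)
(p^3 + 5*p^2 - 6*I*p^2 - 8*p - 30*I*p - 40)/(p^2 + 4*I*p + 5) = (p^3 + p^2*(5 - 6*I) + p*(-8 - 30*I) - 40)/(p^2 + 4*I*p + 5)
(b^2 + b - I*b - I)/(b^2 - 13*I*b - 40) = (-b^2 - b + I*b + I)/(-b^2 + 13*I*b + 40)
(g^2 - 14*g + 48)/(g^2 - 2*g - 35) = (-g^2 + 14*g - 48)/(-g^2 + 2*g + 35)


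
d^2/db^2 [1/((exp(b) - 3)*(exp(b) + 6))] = (4*exp(3*b) + 9*exp(2*b) + 81*exp(b) + 54)*exp(b)/(exp(6*b) + 9*exp(5*b) - 27*exp(4*b) - 297*exp(3*b) + 486*exp(2*b) + 2916*exp(b) - 5832)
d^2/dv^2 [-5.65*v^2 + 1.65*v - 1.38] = -11.3000000000000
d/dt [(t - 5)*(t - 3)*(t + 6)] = 3*t^2 - 4*t - 33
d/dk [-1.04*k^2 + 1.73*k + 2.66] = 1.73 - 2.08*k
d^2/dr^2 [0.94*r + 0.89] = 0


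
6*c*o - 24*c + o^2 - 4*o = (6*c + o)*(o - 4)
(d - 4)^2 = d^2 - 8*d + 16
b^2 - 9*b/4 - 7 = (b - 4)*(b + 7/4)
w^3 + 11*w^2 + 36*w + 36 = (w + 2)*(w + 3)*(w + 6)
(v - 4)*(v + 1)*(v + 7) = v^3 + 4*v^2 - 25*v - 28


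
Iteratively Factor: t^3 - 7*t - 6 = (t - 3)*(t^2 + 3*t + 2) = (t - 3)*(t + 1)*(t + 2)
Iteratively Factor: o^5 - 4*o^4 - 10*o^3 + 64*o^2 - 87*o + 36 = (o - 3)*(o^4 - o^3 - 13*o^2 + 25*o - 12) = (o - 3)*(o + 4)*(o^3 - 5*o^2 + 7*o - 3) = (o - 3)*(o - 1)*(o + 4)*(o^2 - 4*o + 3) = (o - 3)^2*(o - 1)*(o + 4)*(o - 1)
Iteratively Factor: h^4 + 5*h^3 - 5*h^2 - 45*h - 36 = (h + 4)*(h^3 + h^2 - 9*h - 9) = (h + 3)*(h + 4)*(h^2 - 2*h - 3) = (h + 1)*(h + 3)*(h + 4)*(h - 3)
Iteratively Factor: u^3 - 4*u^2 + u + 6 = (u + 1)*(u^2 - 5*u + 6) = (u - 2)*(u + 1)*(u - 3)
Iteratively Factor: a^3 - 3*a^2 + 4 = (a - 2)*(a^2 - a - 2) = (a - 2)^2*(a + 1)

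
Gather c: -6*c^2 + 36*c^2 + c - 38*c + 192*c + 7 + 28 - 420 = 30*c^2 + 155*c - 385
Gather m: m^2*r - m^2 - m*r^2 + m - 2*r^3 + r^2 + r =m^2*(r - 1) + m*(1 - r^2) - 2*r^3 + r^2 + r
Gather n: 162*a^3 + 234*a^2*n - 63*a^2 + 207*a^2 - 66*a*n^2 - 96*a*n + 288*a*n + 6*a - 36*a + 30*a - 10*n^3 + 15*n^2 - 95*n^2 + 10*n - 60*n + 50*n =162*a^3 + 144*a^2 - 10*n^3 + n^2*(-66*a - 80) + n*(234*a^2 + 192*a)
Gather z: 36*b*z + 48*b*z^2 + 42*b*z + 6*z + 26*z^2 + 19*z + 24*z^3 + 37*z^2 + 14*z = 24*z^3 + z^2*(48*b + 63) + z*(78*b + 39)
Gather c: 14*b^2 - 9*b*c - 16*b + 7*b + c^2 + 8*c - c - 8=14*b^2 - 9*b + c^2 + c*(7 - 9*b) - 8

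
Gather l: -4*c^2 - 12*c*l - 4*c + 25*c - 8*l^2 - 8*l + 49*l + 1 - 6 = -4*c^2 + 21*c - 8*l^2 + l*(41 - 12*c) - 5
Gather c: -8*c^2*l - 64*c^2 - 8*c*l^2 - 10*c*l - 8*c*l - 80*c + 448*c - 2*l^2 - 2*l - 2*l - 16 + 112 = c^2*(-8*l - 64) + c*(-8*l^2 - 18*l + 368) - 2*l^2 - 4*l + 96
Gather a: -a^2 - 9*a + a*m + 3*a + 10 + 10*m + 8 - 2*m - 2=-a^2 + a*(m - 6) + 8*m + 16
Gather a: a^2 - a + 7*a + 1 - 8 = a^2 + 6*a - 7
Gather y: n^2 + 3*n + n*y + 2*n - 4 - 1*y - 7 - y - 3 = n^2 + 5*n + y*(n - 2) - 14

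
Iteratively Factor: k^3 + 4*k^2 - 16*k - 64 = (k - 4)*(k^2 + 8*k + 16) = (k - 4)*(k + 4)*(k + 4)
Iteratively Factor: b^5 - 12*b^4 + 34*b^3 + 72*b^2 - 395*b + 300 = (b - 4)*(b^4 - 8*b^3 + 2*b^2 + 80*b - 75) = (b - 5)*(b - 4)*(b^3 - 3*b^2 - 13*b + 15) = (b - 5)^2*(b - 4)*(b^2 + 2*b - 3) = (b - 5)^2*(b - 4)*(b - 1)*(b + 3)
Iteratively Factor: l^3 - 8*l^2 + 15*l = (l - 5)*(l^2 - 3*l) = l*(l - 5)*(l - 3)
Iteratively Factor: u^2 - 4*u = (u)*(u - 4)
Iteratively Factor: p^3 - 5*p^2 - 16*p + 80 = (p + 4)*(p^2 - 9*p + 20) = (p - 5)*(p + 4)*(p - 4)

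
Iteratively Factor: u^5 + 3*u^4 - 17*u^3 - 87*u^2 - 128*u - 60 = (u + 2)*(u^4 + u^3 - 19*u^2 - 49*u - 30) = (u - 5)*(u + 2)*(u^3 + 6*u^2 + 11*u + 6) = (u - 5)*(u + 1)*(u + 2)*(u^2 + 5*u + 6) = (u - 5)*(u + 1)*(u + 2)*(u + 3)*(u + 2)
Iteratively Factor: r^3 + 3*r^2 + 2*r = (r + 1)*(r^2 + 2*r) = r*(r + 1)*(r + 2)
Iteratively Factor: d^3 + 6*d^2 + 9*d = (d + 3)*(d^2 + 3*d) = d*(d + 3)*(d + 3)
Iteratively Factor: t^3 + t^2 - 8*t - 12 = (t + 2)*(t^2 - t - 6) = (t + 2)^2*(t - 3)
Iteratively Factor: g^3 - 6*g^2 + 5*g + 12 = (g + 1)*(g^2 - 7*g + 12) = (g - 4)*(g + 1)*(g - 3)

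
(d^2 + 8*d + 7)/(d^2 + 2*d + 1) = (d + 7)/(d + 1)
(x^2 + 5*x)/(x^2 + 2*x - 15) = x/(x - 3)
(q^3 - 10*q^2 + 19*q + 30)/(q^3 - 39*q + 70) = (q^2 - 5*q - 6)/(q^2 + 5*q - 14)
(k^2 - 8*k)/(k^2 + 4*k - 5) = k*(k - 8)/(k^2 + 4*k - 5)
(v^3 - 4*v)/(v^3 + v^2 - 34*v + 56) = v*(v + 2)/(v^2 + 3*v - 28)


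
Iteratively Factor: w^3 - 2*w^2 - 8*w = (w + 2)*(w^2 - 4*w) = w*(w + 2)*(w - 4)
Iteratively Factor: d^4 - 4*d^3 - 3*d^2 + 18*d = (d + 2)*(d^3 - 6*d^2 + 9*d) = (d - 3)*(d + 2)*(d^2 - 3*d) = (d - 3)^2*(d + 2)*(d)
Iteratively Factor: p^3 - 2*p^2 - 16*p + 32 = (p - 4)*(p^2 + 2*p - 8) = (p - 4)*(p + 4)*(p - 2)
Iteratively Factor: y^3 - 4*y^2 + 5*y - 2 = (y - 2)*(y^2 - 2*y + 1) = (y - 2)*(y - 1)*(y - 1)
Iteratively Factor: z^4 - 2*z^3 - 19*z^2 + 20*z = (z + 4)*(z^3 - 6*z^2 + 5*z) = (z - 5)*(z + 4)*(z^2 - z) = z*(z - 5)*(z + 4)*(z - 1)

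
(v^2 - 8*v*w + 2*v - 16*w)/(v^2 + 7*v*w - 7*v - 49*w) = (v^2 - 8*v*w + 2*v - 16*w)/(v^2 + 7*v*w - 7*v - 49*w)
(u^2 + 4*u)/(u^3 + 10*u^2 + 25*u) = (u + 4)/(u^2 + 10*u + 25)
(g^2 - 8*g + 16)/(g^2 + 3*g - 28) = (g - 4)/(g + 7)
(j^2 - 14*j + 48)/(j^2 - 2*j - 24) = (j - 8)/(j + 4)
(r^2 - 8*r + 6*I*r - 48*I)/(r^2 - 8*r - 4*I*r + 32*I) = (r + 6*I)/(r - 4*I)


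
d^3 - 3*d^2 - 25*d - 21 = (d - 7)*(d + 1)*(d + 3)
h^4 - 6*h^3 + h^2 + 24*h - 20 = (h - 5)*(h - 2)*(h - 1)*(h + 2)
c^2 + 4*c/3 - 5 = (c - 5/3)*(c + 3)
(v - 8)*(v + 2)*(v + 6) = v^3 - 52*v - 96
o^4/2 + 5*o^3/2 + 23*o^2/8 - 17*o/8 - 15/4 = (o/2 + 1)*(o - 1)*(o + 3/2)*(o + 5/2)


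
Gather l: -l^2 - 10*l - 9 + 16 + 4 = -l^2 - 10*l + 11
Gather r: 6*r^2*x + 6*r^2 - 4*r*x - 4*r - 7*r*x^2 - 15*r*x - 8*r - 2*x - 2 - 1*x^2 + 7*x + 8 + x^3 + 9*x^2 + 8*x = r^2*(6*x + 6) + r*(-7*x^2 - 19*x - 12) + x^3 + 8*x^2 + 13*x + 6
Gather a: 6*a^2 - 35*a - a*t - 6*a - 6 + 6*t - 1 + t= 6*a^2 + a*(-t - 41) + 7*t - 7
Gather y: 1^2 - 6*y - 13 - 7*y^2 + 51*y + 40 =-7*y^2 + 45*y + 28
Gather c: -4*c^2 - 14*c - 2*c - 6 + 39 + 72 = -4*c^2 - 16*c + 105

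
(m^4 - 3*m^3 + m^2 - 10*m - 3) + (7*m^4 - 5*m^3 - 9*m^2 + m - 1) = 8*m^4 - 8*m^3 - 8*m^2 - 9*m - 4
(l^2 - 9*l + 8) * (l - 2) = l^3 - 11*l^2 + 26*l - 16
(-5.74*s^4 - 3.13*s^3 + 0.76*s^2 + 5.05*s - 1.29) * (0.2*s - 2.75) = -1.148*s^5 + 15.159*s^4 + 8.7595*s^3 - 1.08*s^2 - 14.1455*s + 3.5475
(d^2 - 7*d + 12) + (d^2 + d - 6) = 2*d^2 - 6*d + 6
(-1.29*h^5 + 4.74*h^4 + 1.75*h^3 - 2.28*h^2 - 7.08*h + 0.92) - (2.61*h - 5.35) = -1.29*h^5 + 4.74*h^4 + 1.75*h^3 - 2.28*h^2 - 9.69*h + 6.27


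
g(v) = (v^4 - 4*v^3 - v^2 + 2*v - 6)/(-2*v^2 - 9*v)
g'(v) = (4*v + 9)*(v^4 - 4*v^3 - v^2 + 2*v - 6)/(-2*v^2 - 9*v)^2 + (4*v^3 - 12*v^2 - 2*v + 2)/(-2*v^2 - 9*v) = (-4*v^5 - 19*v^4 + 72*v^3 + 13*v^2 - 24*v - 54)/(v^2*(4*v^2 + 36*v + 81))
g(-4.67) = -532.73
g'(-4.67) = -2833.53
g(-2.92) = 16.46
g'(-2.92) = -25.81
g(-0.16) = -4.56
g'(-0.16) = -25.99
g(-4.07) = 146.67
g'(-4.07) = -435.99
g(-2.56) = 9.30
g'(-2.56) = -15.12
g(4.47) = -0.31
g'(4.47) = -1.27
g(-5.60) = -132.90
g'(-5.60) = -58.06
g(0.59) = 0.98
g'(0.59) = -1.43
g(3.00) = 0.80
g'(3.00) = -0.28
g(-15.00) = -202.74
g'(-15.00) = 18.50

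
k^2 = k^2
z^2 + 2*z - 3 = (z - 1)*(z + 3)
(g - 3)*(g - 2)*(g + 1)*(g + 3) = g^4 - g^3 - 11*g^2 + 9*g + 18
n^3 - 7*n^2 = n^2*(n - 7)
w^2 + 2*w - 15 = (w - 3)*(w + 5)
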